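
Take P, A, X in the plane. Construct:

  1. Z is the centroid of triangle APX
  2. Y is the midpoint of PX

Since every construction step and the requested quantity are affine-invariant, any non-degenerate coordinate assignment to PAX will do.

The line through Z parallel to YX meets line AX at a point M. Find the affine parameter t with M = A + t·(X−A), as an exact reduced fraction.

Work in coordinates with P = (0, 0), A = (1, 0), X = (0, 1).
1. Z is the centroid of triangle APX ⇒ Z = (1/3, 1/3)
2. Y is the midpoint of PX ⇒ Y = (0, 1/2)
through Z parallel to YX: direction (0, 1/2); meets AX at M = (1/3, 2/3)
M = A + t·(X−A) with t = 2/3

t = 2/3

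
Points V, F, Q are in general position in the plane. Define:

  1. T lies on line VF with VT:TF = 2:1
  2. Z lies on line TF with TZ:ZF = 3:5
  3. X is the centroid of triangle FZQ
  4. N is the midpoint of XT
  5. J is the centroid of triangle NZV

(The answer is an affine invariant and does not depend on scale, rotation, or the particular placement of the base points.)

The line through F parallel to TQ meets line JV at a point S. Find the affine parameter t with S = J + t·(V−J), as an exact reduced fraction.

t = -211/221

Choose coordinates V = (0, 0), F = (1, 0), Q = (0, 1).
1. T lies on line VF with VT:TF = 2:1 ⇒ T = (2/3, 0)
2. Z lies on line TF with TZ:ZF = 3:5 ⇒ Z = (19/24, 0)
3. X is the centroid of triangle FZQ ⇒ X = (43/72, 1/3)
4. N is the midpoint of XT ⇒ N = (91/144, 1/6)
5. J is the centroid of triangle NZV ⇒ J = (205/432, 1/18)
through F parallel to TQ: direction (-2/3, 1); meets JV at S = (205/221, 24/221)
S = J + t·(V−J) with t = -211/221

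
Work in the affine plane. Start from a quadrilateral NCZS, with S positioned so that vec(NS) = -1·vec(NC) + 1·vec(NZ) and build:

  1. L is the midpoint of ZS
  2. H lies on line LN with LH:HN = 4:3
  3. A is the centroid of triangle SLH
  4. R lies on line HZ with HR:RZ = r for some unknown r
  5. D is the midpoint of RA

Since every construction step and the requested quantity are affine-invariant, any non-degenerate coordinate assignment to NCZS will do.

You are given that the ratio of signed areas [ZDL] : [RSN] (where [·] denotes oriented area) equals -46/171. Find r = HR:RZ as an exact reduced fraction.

r = 3/5

Work in coordinates with N = (0, 0), C = (1, 0), Z = (0, 1), S = (-1, 1).
1. L is the midpoint of ZS ⇒ L = (-1/2, 1)
2. H lies on line LN with LH:HN = 4:3 ⇒ H = (-3/14, 3/7)
3. A is the centroid of triangle SLH ⇒ A = (-4/7, 17/21)
4. With HR:RZ = r, write λ = r/(r+1) so R = H + λ·(Z−H); R is affine-linear in λ
5. D is the midpoint of RA ⇒ D is an affine combination of earlier points and hence also affine-linear in λ
Every point depending on R is an affine combination of R and λ-independent points, so each such coordinate is linear in λ; the λ² term in each signed area is a multiple of (Z−H)×(Z−H) = 0, so 2·[ZDL] and 2·[RSN] are each linear in λ. Evaluating at λ=0 and λ=1:
  2·[ZDL] = 1/7·λ − 4/21,   2·[RSN] = 11/14·λ + 3/14
So [ZDL]:[RSN] = (1/7·λ − 4/21) / (11/14·λ + 3/14). Setting this equal to -46/171:
  1/7·λ − 4/21 = -46/171·(11/14·λ + 3/14)  ⇒  λ = 3/8
Then r = λ/(1−λ) = (3/8)/(5/8) = 3/5. Check: with r = 3/5, R = (-15/112, 9/14) and [ZDL]:[RSN] = -46/171 as required.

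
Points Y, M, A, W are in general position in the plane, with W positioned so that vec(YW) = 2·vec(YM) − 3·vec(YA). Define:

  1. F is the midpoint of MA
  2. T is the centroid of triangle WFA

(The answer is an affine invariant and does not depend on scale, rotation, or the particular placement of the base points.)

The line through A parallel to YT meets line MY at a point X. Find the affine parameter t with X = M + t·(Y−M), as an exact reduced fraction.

Work in coordinates with Y = (0, 0), M = (1, 0), A = (0, 1), W = (2, -3).
1. F is the midpoint of MA ⇒ F = (1/2, 1/2)
2. T is the centroid of triangle WFA ⇒ T = (5/6, -1/2)
through A parallel to YT: direction (5/6, -1/2); meets MY at X = (5/3, 0)
X = M + t·(Y−M) with t = -2/3

t = -2/3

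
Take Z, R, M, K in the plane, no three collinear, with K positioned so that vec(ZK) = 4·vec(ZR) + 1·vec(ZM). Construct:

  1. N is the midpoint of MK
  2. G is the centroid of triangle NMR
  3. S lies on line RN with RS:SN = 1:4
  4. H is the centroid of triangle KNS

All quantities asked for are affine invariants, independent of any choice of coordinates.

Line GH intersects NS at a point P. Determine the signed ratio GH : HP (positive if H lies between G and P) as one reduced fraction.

Assign Z = (0, 0), R = (1, 0), M = (0, 1), K = (4, 1) — the answer is frame-independent, so this choice is without loss of generality.
1. N is the midpoint of MK ⇒ N = (2, 1)
2. G is the centroid of triangle NMR ⇒ G = (1, 2/3)
3. S lies on line RN with RS:SN = 1:4 ⇒ S = (6/5, 1/5)
4. H is the centroid of triangle KNS ⇒ H = (12/5, 11/15)
line GH meets NS at P = (17/10, 7/10)
H = G + t·(P−G) with t = 2, so GH:HP = 2:-1

GH:HP = -2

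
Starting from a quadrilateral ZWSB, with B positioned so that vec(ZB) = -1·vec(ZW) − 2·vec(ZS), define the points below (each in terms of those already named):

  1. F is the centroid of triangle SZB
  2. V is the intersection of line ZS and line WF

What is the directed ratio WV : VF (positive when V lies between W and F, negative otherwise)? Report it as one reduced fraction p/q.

WV:VF = 3

Choose coordinates Z = (0, 0), W = (1, 0), S = (0, 1), B = (-1, -2).
1. F is the centroid of triangle SZB ⇒ F = (-1/3, -1/3)
2. V is the intersection of line ZS and line WF ⇒ V = (0, -1/4)
V = W + t·(F−W) with t = 3/4, so WV:VF = t:(1−t) = 3/4:1/4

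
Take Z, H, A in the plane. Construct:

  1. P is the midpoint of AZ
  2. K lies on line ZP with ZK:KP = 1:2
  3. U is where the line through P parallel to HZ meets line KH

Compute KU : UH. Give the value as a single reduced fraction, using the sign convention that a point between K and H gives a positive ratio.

KU:UH = -2/3

Set Z = (0, 0), H = (1, 0), A = (0, 1); any affine frame gives the same invariant.
1. P is the midpoint of AZ ⇒ P = (0, 1/2)
2. K lies on line ZP with ZK:KP = 1:2 ⇒ K = (0, 1/6)
3. U is where the line through P parallel to HZ meets line KH ⇒ U = (-2, 1/2)
U = K + t·(H−K) with t = -2, so KU:UH = t:(1−t) = -2:3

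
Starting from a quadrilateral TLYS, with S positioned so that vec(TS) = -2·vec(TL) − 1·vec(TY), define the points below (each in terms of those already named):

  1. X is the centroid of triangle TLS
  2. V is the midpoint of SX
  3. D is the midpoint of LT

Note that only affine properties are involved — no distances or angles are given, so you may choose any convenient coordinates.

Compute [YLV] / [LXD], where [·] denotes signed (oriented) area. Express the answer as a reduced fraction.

[YLV]:[LXD] = 17

Set T = (0, 0), L = (1, 0), Y = (0, 1), S = (-2, -1); any affine frame gives the same invariant.
1. X is the centroid of triangle TLS ⇒ X = (-1/3, -1/3)
2. V is the midpoint of SX ⇒ V = (-7/6, -2/3)
3. D is the midpoint of LT ⇒ D = (1/2, 0)
2·[YLV] = -17/6, 2·[LXD] = -1/6
[YLV]:[LXD] = -17/6:-1/6 = 17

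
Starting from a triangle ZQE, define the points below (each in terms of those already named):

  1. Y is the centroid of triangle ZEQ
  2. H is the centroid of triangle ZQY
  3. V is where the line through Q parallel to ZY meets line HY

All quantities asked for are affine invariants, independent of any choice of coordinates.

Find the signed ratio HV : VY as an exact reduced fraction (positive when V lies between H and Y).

Work in coordinates with Z = (0, 0), Q = (1, 0), E = (0, 1).
1. Y is the centroid of triangle ZEQ ⇒ Y = (1/3, 1/3)
2. H is the centroid of triangle ZQY ⇒ H = (4/9, 1/9)
3. V is where the line through Q parallel to ZY meets line HY ⇒ V = (2/3, -1/3)
V = H + t·(Y−H) with t = -2, so HV:VY = t:(1−t) = -2:3

HV:VY = -2/3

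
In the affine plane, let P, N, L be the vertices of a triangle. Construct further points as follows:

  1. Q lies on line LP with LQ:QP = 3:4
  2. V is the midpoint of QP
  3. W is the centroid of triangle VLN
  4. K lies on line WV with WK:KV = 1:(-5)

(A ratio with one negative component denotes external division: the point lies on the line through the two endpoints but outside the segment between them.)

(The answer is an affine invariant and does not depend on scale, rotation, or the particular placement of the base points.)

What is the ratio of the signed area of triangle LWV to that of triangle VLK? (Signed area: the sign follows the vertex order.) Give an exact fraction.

Assign P = (0, 0), N = (1, 0), L = (0, 1) — the answer is frame-independent, so this choice is without loss of generality.
1. Q lies on line LP with LQ:QP = 3:4 ⇒ Q = (0, 4/7)
2. V is the midpoint of QP ⇒ V = (0, 2/7)
3. W is the centroid of triangle VLN ⇒ W = (1/3, 3/7)
4. K lies on line WV with WK:KV = 1:(-5) ⇒ K = (5/12, 13/28)
2·[LWV] = -5/21, 2·[VLK] = -25/84
[LWV]:[VLK] = -5/21:-25/84 = 4/5

[LWV]:[VLK] = 4/5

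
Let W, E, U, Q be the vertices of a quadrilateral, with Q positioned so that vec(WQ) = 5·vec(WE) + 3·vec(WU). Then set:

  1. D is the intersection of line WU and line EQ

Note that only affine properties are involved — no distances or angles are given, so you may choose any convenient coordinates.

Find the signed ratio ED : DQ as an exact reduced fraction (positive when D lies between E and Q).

Assign W = (0, 0), E = (1, 0), U = (0, 1), Q = (5, 3) — the answer is frame-independent, so this choice is without loss of generality.
1. D is the intersection of line WU and line EQ ⇒ D = (0, -3/4)
D = E + t·(Q−E) with t = -1/4, so ED:DQ = t:(1−t) = -1/4:5/4

ED:DQ = -1/5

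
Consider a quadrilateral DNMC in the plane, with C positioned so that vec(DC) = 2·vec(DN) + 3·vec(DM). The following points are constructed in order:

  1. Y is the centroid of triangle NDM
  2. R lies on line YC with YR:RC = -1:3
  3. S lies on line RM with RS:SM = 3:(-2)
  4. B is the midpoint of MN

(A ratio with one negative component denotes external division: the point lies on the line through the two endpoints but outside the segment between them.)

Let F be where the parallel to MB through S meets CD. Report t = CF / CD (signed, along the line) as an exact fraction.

Work in coordinates with D = (0, 0), N = (1, 0), M = (0, 1), C = (2, 3).
1. Y is the centroid of triangle NDM ⇒ Y = (1/3, 1/3)
2. R lies on line YC with YR:RC = -1:3 ⇒ R = (-1/2, -1)
3. S lies on line RM with RS:SM = 3:(-2) ⇒ S = (1, 5)
4. B is the midpoint of MN ⇒ B = (1/2, 1/2)
through S parallel to MB: direction (1/2, -1/2); meets CD at F = (12/5, 18/5)
F = C + t·(D−C) with t = -1/5

t = -1/5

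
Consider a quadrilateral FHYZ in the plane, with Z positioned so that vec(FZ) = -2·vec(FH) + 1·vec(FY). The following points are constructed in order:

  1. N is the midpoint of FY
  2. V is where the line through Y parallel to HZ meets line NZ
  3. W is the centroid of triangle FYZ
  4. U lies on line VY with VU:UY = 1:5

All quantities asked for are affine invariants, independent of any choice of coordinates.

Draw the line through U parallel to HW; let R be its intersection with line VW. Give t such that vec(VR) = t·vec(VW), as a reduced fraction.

t = 1/15

Set F = (0, 0), H = (1, 0), Y = (0, 1), Z = (-2, 1); any affine frame gives the same invariant.
1. N is the midpoint of FY ⇒ N = (0, 1/2)
2. V is where the line through Y parallel to HZ meets line NZ ⇒ V = (6, -1)
3. W is the centroid of triangle FYZ ⇒ W = (-2/3, 2/3)
4. U lies on line VY with VU:UY = 1:5 ⇒ U = (5, -2/3)
through U parallel to HW: direction (-5/3, 2/3); meets VW at R = (50/9, -8/9)
R = V + t·(W−V) with t = 1/15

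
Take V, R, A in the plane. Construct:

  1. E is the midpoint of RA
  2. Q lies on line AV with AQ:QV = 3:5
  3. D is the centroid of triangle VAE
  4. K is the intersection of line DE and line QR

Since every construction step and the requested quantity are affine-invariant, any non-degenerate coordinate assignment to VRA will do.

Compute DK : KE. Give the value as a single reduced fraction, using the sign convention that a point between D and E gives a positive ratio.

Assign V = (0, 0), R = (1, 0), A = (0, 1) — the answer is frame-independent, so this choice is without loss of generality.
1. E is the midpoint of RA ⇒ E = (1/2, 1/2)
2. Q lies on line AV with AQ:QV = 3:5 ⇒ Q = (0, 5/8)
3. D is the centroid of triangle VAE ⇒ D = (1/6, 1/2)
4. K is the intersection of line DE and line QR ⇒ K = (1/5, 1/2)
K = D + t·(E−D) with t = 1/10, so DK:KE = t:(1−t) = 1/10:9/10

DK:KE = 1/9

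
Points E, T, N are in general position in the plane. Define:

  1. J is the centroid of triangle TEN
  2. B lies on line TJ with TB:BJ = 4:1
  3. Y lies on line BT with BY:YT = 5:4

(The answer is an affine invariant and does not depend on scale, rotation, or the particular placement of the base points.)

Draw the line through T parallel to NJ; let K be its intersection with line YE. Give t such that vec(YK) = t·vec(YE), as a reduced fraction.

Set E = (0, 0), T = (1, 0), N = (0, 1); any affine frame gives the same invariant.
1. J is the centroid of triangle TEN ⇒ J = (1/3, 1/3)
2. B lies on line TJ with TB:BJ = 4:1 ⇒ B = (7/15, 4/15)
3. Y lies on line BT with BY:YT = 5:4 ⇒ Y = (103/135, 16/135)
through T parallel to NJ: direction (1/3, -2/3); meets YE at K = (103/111, 16/111)
K = Y + t·(E−Y) with t = -8/37

t = -8/37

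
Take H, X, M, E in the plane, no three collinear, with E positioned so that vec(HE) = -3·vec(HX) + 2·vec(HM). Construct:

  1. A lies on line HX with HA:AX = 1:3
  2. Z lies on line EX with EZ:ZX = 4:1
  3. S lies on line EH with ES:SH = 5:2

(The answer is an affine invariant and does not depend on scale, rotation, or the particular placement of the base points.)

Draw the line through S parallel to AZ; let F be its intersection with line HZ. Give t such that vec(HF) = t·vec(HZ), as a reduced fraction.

Set H = (0, 0), X = (1, 0), M = (0, 1), E = (-3, 2); any affine frame gives the same invariant.
1. A lies on line HX with HA:AX = 1:3 ⇒ A = (1/4, 0)
2. Z lies on line EX with EZ:ZX = 4:1 ⇒ Z = (1/5, 2/5)
3. S lies on line EH with ES:SH = 5:2 ⇒ S = (-6/7, 4/7)
through S parallel to AZ: direction (-1/20, 2/5); meets HZ at F = (-22/35, -44/35)
F = H + t·(Z−H) with t = -22/7

t = -22/7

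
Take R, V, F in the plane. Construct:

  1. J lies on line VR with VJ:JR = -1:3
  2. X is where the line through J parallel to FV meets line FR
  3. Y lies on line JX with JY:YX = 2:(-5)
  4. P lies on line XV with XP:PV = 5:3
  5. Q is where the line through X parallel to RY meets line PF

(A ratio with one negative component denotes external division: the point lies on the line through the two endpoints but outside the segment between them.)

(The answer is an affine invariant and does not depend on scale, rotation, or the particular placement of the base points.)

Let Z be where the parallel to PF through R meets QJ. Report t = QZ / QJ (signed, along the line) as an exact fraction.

t = -20

Assign R = (0, 0), V = (1, 0), F = (0, 1) — the answer is frame-independent, so this choice is without loss of generality.
1. J lies on line VR with VJ:JR = -1:3 ⇒ J = (3/2, 0)
2. X is where the line through J parallel to FV meets line FR ⇒ X = (0, 3/2)
3. Y lies on line JX with JY:YX = 2:(-5) ⇒ Y = (5/2, -1)
4. P lies on line XV with XP:PV = 5:3 ⇒ P = (5/8, 9/16)
5. Q is where the line through X parallel to RY meets line PF ⇒ Q = (-5/3, 13/6)
through R parallel to PF: direction (-5/8, 7/16); meets QJ at Z = (-65, 91/2)
Z = Q + t·(J−Q) with t = -20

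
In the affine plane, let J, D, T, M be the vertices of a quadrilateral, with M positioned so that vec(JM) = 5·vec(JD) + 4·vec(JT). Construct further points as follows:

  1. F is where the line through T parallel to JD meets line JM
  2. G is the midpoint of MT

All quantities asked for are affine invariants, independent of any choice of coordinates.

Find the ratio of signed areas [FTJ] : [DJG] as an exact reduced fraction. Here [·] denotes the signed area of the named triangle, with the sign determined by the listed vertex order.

Assign J = (0, 0), D = (1, 0), T = (0, 1), M = (5, 4) — the answer is frame-independent, so this choice is without loss of generality.
1. F is where the line through T parallel to JD meets line JM ⇒ F = (5/4, 1)
2. G is the midpoint of MT ⇒ G = (5/2, 5/2)
2·[FTJ] = 5/4, 2·[DJG] = -5/2
[FTJ]:[DJG] = 5/4:-5/2 = -1/2

[FTJ]:[DJG] = -1/2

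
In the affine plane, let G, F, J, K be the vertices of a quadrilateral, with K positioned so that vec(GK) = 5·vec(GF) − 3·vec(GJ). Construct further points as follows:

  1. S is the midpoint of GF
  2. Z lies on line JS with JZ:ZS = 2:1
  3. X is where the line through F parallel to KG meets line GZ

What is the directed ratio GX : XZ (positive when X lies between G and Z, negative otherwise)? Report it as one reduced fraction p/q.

Choose coordinates G = (0, 0), F = (1, 0), J = (0, 1), K = (5, -3).
1. S is the midpoint of GF ⇒ S = (1/2, 0)
2. Z lies on line JS with JZ:ZS = 2:1 ⇒ Z = (1/3, 1/3)
3. X is where the line through F parallel to KG meets line GZ ⇒ X = (3/8, 3/8)
X = G + t·(Z−G) with t = 9/8, so GX:XZ = t:(1−t) = 9/8:-1/8

GX:XZ = -9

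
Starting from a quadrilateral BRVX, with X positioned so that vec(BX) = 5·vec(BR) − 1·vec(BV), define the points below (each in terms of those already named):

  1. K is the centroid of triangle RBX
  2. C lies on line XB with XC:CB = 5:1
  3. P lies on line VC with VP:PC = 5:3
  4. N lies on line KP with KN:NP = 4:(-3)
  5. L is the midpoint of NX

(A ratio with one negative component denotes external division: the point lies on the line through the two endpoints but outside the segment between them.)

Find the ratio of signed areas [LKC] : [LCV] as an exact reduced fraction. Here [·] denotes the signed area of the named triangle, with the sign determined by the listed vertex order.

[LKC]:[LCV] = 28/9

Set B = (0, 0), R = (1, 0), V = (0, 1), X = (5, -1); any affine frame gives the same invariant.
1. K is the centroid of triangle RBX ⇒ K = (2, -1/3)
2. C lies on line XB with XC:CB = 5:1 ⇒ C = (5/6, -1/6)
3. P lies on line VC with VP:PC = 5:3 ⇒ P = (25/48, 13/48)
4. N lies on line KP with KN:NP = 4:(-3) ⇒ N = (-47/12, 25/12)
5. L is the midpoint of NX ⇒ L = (13/24, 13/24)
2·[LKC] = -7/9, 2·[LCV] = -1/4
[LKC]:[LCV] = -7/9:-1/4 = 28/9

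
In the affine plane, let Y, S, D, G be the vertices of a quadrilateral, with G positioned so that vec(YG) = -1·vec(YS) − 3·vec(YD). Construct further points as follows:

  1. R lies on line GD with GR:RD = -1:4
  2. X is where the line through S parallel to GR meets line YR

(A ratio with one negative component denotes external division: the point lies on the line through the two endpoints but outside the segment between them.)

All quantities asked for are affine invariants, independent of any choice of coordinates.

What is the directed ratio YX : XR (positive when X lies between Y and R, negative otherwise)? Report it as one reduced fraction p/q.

YX:XR = -4/5

Choose coordinates Y = (0, 0), S = (1, 0), D = (0, 1), G = (-1, -3).
1. R lies on line GD with GR:RD = -1:4 ⇒ R = (-4/3, -13/3)
2. X is where the line through S parallel to GR meets line YR ⇒ X = (16/3, 52/3)
X = Y + t·(R−Y) with t = -4, so YX:XR = t:(1−t) = -4:5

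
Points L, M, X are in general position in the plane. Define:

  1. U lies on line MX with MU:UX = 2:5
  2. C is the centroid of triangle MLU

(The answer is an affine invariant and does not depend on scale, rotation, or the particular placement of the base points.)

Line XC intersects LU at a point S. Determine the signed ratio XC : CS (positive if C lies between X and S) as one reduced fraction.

Assign L = (0, 0), M = (1, 0), X = (0, 1) — the answer is frame-independent, so this choice is without loss of generality.
1. U lies on line MX with MU:UX = 2:5 ⇒ U = (5/7, 2/7)
2. C is the centroid of triangle MLU ⇒ C = (4/7, 2/21)
line XC meets LU at S = (60/119, 24/119)
C = X + t·(S−X) with t = 17/15, so XC:CS = 17/15:-2/15

XC:CS = -17/2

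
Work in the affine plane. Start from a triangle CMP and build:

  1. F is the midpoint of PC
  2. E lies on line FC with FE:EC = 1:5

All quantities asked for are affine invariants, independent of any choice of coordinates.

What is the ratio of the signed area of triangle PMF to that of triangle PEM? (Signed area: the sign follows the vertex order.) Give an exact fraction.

[PMF]:[PEM] = -6/7

Choose coordinates C = (0, 0), M = (1, 0), P = (0, 1).
1. F is the midpoint of PC ⇒ F = (0, 1/2)
2. E lies on line FC with FE:EC = 1:5 ⇒ E = (0, 5/12)
2·[PMF] = -1/2, 2·[PEM] = 7/12
[PMF]:[PEM] = -1/2:7/12 = -6/7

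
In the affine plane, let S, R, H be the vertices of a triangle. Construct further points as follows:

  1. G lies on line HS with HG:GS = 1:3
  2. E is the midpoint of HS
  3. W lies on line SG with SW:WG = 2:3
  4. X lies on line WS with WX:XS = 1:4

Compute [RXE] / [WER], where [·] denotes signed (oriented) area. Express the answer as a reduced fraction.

[RXE]:[WER] = 13/10

Work in coordinates with S = (0, 0), R = (1, 0), H = (0, 1).
1. G lies on line HS with HG:GS = 1:3 ⇒ G = (0, 3/4)
2. E is the midpoint of HS ⇒ E = (0, 1/2)
3. W lies on line SG with SW:WG = 2:3 ⇒ W = (0, 3/10)
4. X lies on line WS with WX:XS = 1:4 ⇒ X = (0, 6/25)
2·[RXE] = -13/50, 2·[WER] = -1/5
[RXE]:[WER] = -13/50:-1/5 = 13/10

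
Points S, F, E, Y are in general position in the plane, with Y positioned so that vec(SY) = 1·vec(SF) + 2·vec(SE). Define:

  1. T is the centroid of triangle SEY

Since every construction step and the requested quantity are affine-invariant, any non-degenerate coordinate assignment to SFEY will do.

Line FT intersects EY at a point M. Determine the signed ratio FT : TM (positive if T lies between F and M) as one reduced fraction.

Assign S = (0, 0), F = (1, 0), E = (0, 1), Y = (1, 2) — the answer is frame-independent, so this choice is without loss of generality.
1. T is the centroid of triangle SEY ⇒ T = (1/3, 1)
line FT meets EY at M = (1/5, 6/5)
T = F + t·(M−F) with t = 5/6, so FT:TM = 5/6:1/6

FT:TM = 5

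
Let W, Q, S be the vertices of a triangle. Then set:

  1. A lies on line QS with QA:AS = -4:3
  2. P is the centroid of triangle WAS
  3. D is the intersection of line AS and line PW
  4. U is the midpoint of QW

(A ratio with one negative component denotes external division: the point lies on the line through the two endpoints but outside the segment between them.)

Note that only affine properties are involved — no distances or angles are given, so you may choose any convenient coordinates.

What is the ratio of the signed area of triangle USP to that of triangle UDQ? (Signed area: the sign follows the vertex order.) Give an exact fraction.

Work in coordinates with W = (0, 0), Q = (1, 0), S = (0, 1).
1. A lies on line QS with QA:AS = -4:3 ⇒ A = (-3, 4)
2. P is the centroid of triangle WAS ⇒ P = (-1, 5/3)
3. D is the intersection of line AS and line PW ⇒ D = (-3/2, 5/2)
4. U is the midpoint of QW ⇒ U = (1/2, 0)
2·[USP] = 2/3, 2·[UDQ] = -5/4
[USP]:[UDQ] = 2/3:-5/4 = -8/15

[USP]:[UDQ] = -8/15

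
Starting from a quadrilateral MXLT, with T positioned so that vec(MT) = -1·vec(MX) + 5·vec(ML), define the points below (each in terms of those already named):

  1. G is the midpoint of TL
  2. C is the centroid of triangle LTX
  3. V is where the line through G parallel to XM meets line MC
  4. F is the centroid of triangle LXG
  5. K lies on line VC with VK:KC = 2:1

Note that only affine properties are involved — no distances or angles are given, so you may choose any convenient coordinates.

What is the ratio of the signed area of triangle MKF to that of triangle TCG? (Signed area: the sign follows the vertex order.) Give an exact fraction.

[MKF]:[TCG] = 7/9

Assign M = (0, 0), X = (1, 0), L = (0, 1), T = (-1, 5) — the answer is frame-independent, so this choice is without loss of generality.
1. G is the midpoint of TL ⇒ G = (-1/2, 3)
2. C is the centroid of triangle LTX ⇒ C = (0, 2)
3. V is where the line through G parallel to XM meets line MC ⇒ V = (0, 3)
4. F is the centroid of triangle LXG ⇒ F = (1/6, 4/3)
5. K lies on line VC with VK:KC = 2:1 ⇒ K = (0, 7/3)
2·[MKF] = -7/18, 2·[TCG] = -1/2
[MKF]:[TCG] = -7/18:-1/2 = 7/9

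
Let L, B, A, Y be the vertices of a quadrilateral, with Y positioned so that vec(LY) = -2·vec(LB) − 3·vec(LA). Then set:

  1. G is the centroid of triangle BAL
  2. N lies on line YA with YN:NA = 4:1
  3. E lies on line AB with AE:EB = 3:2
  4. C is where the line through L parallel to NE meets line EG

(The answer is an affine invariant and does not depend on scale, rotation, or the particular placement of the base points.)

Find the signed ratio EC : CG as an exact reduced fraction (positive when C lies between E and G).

Work in coordinates with L = (0, 0), B = (1, 0), A = (0, 1), Y = (-2, -3).
1. G is the centroid of triangle BAL ⇒ G = (1/3, 1/3)
2. N lies on line YA with YN:NA = 4:1 ⇒ N = (-2/5, 1/5)
3. E lies on line AB with AE:EB = 3:2 ⇒ E = (3/5, 2/5)
4. C is where the line through L parallel to NE meets line EG ⇒ C = (-5, -1)
C = E + t·(G−E) with t = 21, so EC:CG = t:(1−t) = 21:-20

EC:CG = -21/20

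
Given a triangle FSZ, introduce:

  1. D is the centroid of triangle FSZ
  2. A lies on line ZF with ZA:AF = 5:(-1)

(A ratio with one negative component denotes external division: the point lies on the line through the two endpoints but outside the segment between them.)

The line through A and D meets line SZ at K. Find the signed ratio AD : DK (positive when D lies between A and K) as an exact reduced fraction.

AD:DK = 11/4

Assign F = (0, 0), S = (1, 0), Z = (0, 1) — the answer is frame-independent, so this choice is without loss of generality.
1. D is the centroid of triangle FSZ ⇒ D = (1/3, 1/3)
2. A lies on line ZF with ZA:AF = 5:(-1) ⇒ A = (0, -1/4)
line AD meets SZ at K = (5/11, 6/11)
D = A + t·(K−A) with t = 11/15, so AD:DK = 11/15:4/15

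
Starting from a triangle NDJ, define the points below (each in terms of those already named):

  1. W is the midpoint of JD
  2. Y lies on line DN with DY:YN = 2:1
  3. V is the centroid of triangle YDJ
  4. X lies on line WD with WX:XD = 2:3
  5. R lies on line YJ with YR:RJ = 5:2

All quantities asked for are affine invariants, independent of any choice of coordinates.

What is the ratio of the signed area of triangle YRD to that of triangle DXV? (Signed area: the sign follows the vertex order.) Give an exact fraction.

[YRD]:[DXV] = -50/7

Assign N = (0, 0), D = (1, 0), J = (0, 1) — the answer is frame-independent, so this choice is without loss of generality.
1. W is the midpoint of JD ⇒ W = (1/2, 1/2)
2. Y lies on line DN with DY:YN = 2:1 ⇒ Y = (1/3, 0)
3. V is the centroid of triangle YDJ ⇒ V = (4/9, 1/3)
4. X lies on line WD with WX:XD = 2:3 ⇒ X = (7/10, 3/10)
5. R lies on line YJ with YR:RJ = 5:2 ⇒ R = (2/21, 5/7)
2·[YRD] = -10/21, 2·[DXV] = 1/15
[YRD]:[DXV] = -10/21:1/15 = -50/7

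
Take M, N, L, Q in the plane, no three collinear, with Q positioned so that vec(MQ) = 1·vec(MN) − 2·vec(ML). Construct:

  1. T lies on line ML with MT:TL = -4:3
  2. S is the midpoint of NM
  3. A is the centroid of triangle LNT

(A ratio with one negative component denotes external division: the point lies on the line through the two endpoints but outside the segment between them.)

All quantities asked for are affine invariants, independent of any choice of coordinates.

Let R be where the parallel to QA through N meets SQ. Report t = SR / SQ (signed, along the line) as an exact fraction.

Set M = (0, 0), N = (1, 0), L = (0, 1), Q = (1, -2); any affine frame gives the same invariant.
1. T lies on line ML with MT:TL = -4:3 ⇒ T = (0, 4)
2. S is the midpoint of NM ⇒ S = (1/2, 0)
3. A is the centroid of triangle LNT ⇒ A = (1/3, 5/3)
through N parallel to QA: direction (-2/3, 11/3); meets SQ at R = (7/3, -22/3)
R = S + t·(Q−S) with t = 11/3

t = 11/3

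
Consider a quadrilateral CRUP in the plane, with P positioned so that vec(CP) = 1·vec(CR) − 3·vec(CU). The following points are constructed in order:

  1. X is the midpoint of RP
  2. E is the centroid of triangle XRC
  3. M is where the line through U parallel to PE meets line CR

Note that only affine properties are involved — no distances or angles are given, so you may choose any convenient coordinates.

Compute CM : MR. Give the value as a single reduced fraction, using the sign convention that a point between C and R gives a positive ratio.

Work in coordinates with C = (0, 0), R = (1, 0), U = (0, 1), P = (1, -3).
1. X is the midpoint of RP ⇒ X = (1, -3/2)
2. E is the centroid of triangle XRC ⇒ E = (2/3, -1/2)
3. M is where the line through U parallel to PE meets line CR ⇒ M = (2/15, 0)
M = C + t·(R−C) with t = 2/15, so CM:MR = t:(1−t) = 2/15:13/15

CM:MR = 2/13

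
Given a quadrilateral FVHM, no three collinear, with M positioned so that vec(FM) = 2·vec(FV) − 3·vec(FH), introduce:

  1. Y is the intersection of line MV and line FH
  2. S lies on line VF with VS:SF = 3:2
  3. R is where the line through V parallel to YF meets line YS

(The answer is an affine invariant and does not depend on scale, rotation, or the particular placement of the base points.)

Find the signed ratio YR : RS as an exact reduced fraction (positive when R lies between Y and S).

Assign F = (0, 0), V = (1, 0), H = (0, 1), M = (2, -3) — the answer is frame-independent, so this choice is without loss of generality.
1. Y is the intersection of line MV and line FH ⇒ Y = (0, 3)
2. S lies on line VF with VS:SF = 3:2 ⇒ S = (2/5, 0)
3. R is where the line through V parallel to YF meets line YS ⇒ R = (1, -9/2)
R = Y + t·(S−Y) with t = 5/2, so YR:RS = t:(1−t) = 5/2:-3/2

YR:RS = -5/3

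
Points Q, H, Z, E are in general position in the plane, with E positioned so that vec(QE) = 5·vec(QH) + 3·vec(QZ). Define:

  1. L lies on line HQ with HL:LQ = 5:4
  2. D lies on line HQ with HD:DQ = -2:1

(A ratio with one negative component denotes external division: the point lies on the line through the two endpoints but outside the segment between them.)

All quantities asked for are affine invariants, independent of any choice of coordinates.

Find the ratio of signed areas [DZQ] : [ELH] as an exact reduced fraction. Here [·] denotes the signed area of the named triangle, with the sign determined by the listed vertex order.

[DZQ]:[ELH] = -3/5

Assign Q = (0, 0), H = (1, 0), Z = (0, 1), E = (5, 3) — the answer is frame-independent, so this choice is without loss of generality.
1. L lies on line HQ with HL:LQ = 5:4 ⇒ L = (4/9, 0)
2. D lies on line HQ with HD:DQ = -2:1 ⇒ D = (-1, 0)
2·[DZQ] = -1, 2·[ELH] = 5/3
[DZQ]:[ELH] = -1:5/3 = -3/5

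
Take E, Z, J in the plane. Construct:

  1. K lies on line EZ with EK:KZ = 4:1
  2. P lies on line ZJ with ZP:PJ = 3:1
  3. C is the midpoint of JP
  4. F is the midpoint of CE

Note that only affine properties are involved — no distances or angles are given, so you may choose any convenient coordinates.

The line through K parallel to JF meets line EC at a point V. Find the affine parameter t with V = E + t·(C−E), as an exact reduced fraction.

t = 18/5

Choose coordinates E = (0, 0), Z = (1, 0), J = (0, 1).
1. K lies on line EZ with EK:KZ = 4:1 ⇒ K = (4/5, 0)
2. P lies on line ZJ with ZP:PJ = 3:1 ⇒ P = (1/4, 3/4)
3. C is the midpoint of JP ⇒ C = (1/8, 7/8)
4. F is the midpoint of CE ⇒ F = (1/16, 7/16)
through K parallel to JF: direction (1/16, -9/16); meets EC at V = (9/20, 63/20)
V = E + t·(C−E) with t = 18/5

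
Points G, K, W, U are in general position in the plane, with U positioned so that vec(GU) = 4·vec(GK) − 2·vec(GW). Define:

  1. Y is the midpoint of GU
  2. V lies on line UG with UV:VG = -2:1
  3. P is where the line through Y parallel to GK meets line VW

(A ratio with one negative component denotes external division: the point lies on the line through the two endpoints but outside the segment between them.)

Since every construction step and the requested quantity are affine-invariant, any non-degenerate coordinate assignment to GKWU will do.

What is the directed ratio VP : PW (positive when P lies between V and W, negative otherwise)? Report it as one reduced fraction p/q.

Work in coordinates with G = (0, 0), K = (1, 0), W = (0, 1), U = (4, -2).
1. Y is the midpoint of GU ⇒ Y = (2, -1)
2. V lies on line UG with UV:VG = -2:1 ⇒ V = (-4, 2)
3. P is where the line through Y parallel to GK meets line VW ⇒ P = (8, -1)
P = V + t·(W−V) with t = 3, so VP:PW = t:(1−t) = 3:-2

VP:PW = -3/2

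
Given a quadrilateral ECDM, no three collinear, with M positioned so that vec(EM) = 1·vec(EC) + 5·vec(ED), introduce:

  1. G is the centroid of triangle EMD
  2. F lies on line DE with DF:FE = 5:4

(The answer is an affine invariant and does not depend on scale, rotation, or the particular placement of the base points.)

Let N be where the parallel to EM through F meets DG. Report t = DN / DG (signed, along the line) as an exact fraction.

t = 5/6

Work in coordinates with E = (0, 0), C = (1, 0), D = (0, 1), M = (1, 5).
1. G is the centroid of triangle EMD ⇒ G = (1/3, 2)
2. F lies on line DE with DF:FE = 5:4 ⇒ F = (0, 4/9)
through F parallel to EM: direction (1, 5); meets DG at N = (5/18, 11/6)
N = D + t·(G−D) with t = 5/6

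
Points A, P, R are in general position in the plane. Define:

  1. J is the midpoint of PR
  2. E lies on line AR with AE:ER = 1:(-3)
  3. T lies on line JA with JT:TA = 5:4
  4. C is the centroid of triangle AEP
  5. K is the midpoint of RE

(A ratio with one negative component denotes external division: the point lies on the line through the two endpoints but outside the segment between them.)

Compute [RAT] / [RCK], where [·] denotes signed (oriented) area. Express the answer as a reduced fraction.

[RAT]:[RCK] = -8/9

Work in coordinates with A = (0, 0), P = (1, 0), R = (0, 1).
1. J is the midpoint of PR ⇒ J = (1/2, 1/2)
2. E lies on line AR with AE:ER = 1:(-3) ⇒ E = (0, -1/2)
3. T lies on line JA with JT:TA = 5:4 ⇒ T = (2/9, 2/9)
4. C is the centroid of triangle AEP ⇒ C = (1/3, -1/6)
5. K is the midpoint of RE ⇒ K = (0, 1/4)
2·[RAT] = 2/9, 2·[RCK] = -1/4
[RAT]:[RCK] = 2/9:-1/4 = -8/9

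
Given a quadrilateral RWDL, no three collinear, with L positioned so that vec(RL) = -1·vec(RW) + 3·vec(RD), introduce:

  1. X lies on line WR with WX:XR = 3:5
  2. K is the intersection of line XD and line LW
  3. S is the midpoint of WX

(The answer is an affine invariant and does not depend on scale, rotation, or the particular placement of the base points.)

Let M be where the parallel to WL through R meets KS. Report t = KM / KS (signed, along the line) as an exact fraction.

Set R = (0, 0), W = (1, 0), D = (0, 1), L = (-1, 3); any affine frame gives the same invariant.
1. X lies on line WR with WX:XR = 3:5 ⇒ X = (5/8, 0)
2. K is the intersection of line XD and line LW ⇒ K = (-5, 9)
3. S is the midpoint of WX ⇒ S = (13/16, 0)
through R parallel to WL: direction (-2, 3); meets KS at M = (26, -39)
M = K + t·(S−K) with t = 16/3

t = 16/3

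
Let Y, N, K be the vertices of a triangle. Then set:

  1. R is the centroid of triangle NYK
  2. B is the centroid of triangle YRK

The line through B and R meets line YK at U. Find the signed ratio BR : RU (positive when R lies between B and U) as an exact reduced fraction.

Work in coordinates with Y = (0, 0), N = (1, 0), K = (0, 1).
1. R is the centroid of triangle NYK ⇒ R = (1/3, 1/3)
2. B is the centroid of triangle YRK ⇒ B = (1/9, 4/9)
line BR meets YK at U = (0, 1/2)
R = B + t·(U−B) with t = -2, so BR:RU = -2:3

BR:RU = -2/3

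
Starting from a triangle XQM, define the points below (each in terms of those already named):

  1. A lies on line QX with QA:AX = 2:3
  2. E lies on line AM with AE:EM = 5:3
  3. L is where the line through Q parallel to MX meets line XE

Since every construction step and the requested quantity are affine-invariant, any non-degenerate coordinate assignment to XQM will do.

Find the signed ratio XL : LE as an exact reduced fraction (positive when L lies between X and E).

Choose coordinates X = (0, 0), Q = (1, 0), M = (0, 1).
1. A lies on line QX with QA:AX = 2:3 ⇒ A = (3/5, 0)
2. E lies on line AM with AE:EM = 5:3 ⇒ E = (9/40, 5/8)
3. L is where the line through Q parallel to MX meets line XE ⇒ L = (1, 25/9)
L = X + t·(E−X) with t = 40/9, so XL:LE = t:(1−t) = 40/9:-31/9

XL:LE = -40/31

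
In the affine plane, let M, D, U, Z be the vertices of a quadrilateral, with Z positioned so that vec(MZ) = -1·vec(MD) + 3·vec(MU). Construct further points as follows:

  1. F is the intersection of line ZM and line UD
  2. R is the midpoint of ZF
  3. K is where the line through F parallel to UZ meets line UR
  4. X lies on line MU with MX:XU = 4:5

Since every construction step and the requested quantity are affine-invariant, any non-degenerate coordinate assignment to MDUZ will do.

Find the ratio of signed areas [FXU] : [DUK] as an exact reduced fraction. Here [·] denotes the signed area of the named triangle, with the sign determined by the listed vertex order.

Set M = (0, 0), D = (1, 0), U = (0, 1), Z = (-1, 3); any affine frame gives the same invariant.
1. F is the intersection of line ZM and line UD ⇒ F = (-1/2, 3/2)
2. R is the midpoint of ZF ⇒ R = (-3/4, 9/4)
3. K is where the line through F parallel to UZ meets line UR ⇒ K = (-3/2, 7/2)
4. X lies on line MU with MX:XU = 4:5 ⇒ X = (0, 4/9)
2·[FXU] = 5/18, 2·[DUK] = -1
[FXU]:[DUK] = 5/18:-1 = -5/18

[FXU]:[DUK] = -5/18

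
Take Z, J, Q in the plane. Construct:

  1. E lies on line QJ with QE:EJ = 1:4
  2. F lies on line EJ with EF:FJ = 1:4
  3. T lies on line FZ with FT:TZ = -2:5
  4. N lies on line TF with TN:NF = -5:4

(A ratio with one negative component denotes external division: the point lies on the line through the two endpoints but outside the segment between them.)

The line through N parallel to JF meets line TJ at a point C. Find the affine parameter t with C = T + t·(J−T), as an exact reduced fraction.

Set Z = (0, 0), J = (1, 0), Q = (0, 1); any affine frame gives the same invariant.
1. E lies on line QJ with QE:EJ = 1:4 ⇒ E = (1/5, 4/5)
2. F lies on line EJ with EF:FJ = 1:4 ⇒ F = (9/25, 16/25)
3. T lies on line FZ with FT:TZ = -2:5 ⇒ T = (3/5, 16/15)
4. N lies on line TF with TN:NF = -5:4 ⇒ N = (-3/5, -16/15)
through N parallel to JF: direction (-16/25, 16/25); meets TJ at C = (13/5, -64/15)
C = T + t·(J−T) with t = 5

t = 5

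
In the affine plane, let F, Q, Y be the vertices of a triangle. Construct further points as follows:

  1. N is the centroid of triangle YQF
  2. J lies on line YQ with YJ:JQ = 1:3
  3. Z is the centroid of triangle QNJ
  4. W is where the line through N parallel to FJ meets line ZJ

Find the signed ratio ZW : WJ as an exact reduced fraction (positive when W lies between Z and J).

ZW:WJ = 5/6

Work in coordinates with F = (0, 0), Q = (1, 0), Y = (0, 1).
1. N is the centroid of triangle YQF ⇒ N = (1/3, 1/3)
2. J lies on line YQ with YJ:JQ = 1:3 ⇒ J = (1/4, 3/4)
3. Z is the centroid of triangle QNJ ⇒ Z = (19/36, 13/36)
4. W is where the line through N parallel to FJ meets line ZJ ⇒ W = (53/132, 71/132)
W = Z + t·(J−Z) with t = 5/11, so ZW:WJ = t:(1−t) = 5/11:6/11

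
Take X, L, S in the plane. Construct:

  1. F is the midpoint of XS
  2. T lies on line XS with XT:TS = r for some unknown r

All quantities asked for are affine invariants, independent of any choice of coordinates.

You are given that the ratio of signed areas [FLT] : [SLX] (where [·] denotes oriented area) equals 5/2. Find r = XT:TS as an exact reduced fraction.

Choose coordinates X = (0, 0), L = (1, 0), S = (0, 1).
1. F is the midpoint of XS ⇒ F = (0, 1/2)
2. With XT:TS = r, write λ = r/(r+1) so T = X + λ·(S−X); T is affine-linear in λ
Every point depending on T is an affine combination of T and λ-independent points, so each such coordinate is linear in λ; the λ² term in each signed area is a multiple of (S−X)×(S−X) = 0, so 2·[FLT] and 2·[SLX] are each linear in λ. Evaluating at λ=0 and λ=1:
  2·[FLT] = λ − 1/2,   2·[SLX] = -1
So [FLT]:[SLX] = (λ − 1/2) / (-1). Setting this equal to 5/2:
  λ − 1/2 = 5/2·(-1)  ⇒  λ = -2
Then r = λ/(1−λ) = (-2)/(3) = -2/3. Check: with r = -2/3, T = (0, -2) and [FLT]:[SLX] = 5/2 as required.

r = -2/3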